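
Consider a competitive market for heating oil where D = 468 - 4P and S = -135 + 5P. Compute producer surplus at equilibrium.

Equilibrium: 468 - 4P = -135 + 5P gives P* = 67, Q* = 200.
Supply starts at P = 27 (where S = 0).
PS = ½(67 − 27)(200) = 4000.

Producer surplus = 4000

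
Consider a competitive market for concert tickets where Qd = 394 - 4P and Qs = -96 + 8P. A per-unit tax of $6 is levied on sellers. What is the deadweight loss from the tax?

Deadweight loss = 48

Pre-tax equilibrium: P* = 245/6, Q* = 692/3.
Tax on sellers shifts supply to Qs = -96 + 8(P − 6) = -144 + 8P.
394 - 4P = -144 + 8P gives buyer price Pb = 269/6; sellers receive Ps = 269/6 − 6 = 233/6.
New quantity: Q = 394 − 4(269/6) = 644/3.
DWL = ½ × 6 × (692/3 − 644/3) = 48.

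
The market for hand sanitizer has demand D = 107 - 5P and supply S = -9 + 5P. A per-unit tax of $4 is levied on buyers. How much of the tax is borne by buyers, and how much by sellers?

Pre-tax equilibrium: P* = 11.6, Q* = 49.
Tax on buyers shifts demand to D = 107 − 5(P + 4) = 87 - 5P.
87 - 5P = -9 + 5P gives seller price Ps = 9.6; buyers pay Pb = 9.6 + 4 = 13.6.
New quantity: Q = 107 − 5(13.6) = 39.
Buyer burden = 13.6 − 11.6 = 2; seller burden = 11.6 − 9.6 = 2.

Buyers bear $2, sellers bear $2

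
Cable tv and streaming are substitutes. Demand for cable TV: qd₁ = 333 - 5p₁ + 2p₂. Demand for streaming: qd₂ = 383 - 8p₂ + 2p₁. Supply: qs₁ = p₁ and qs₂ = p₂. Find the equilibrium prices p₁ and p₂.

Market 1: 333 - 5p₁ + 2p₂ = p₁ → 6p₁ - 2p₂ = 333.
Market 2: 9p₂ - 2p₁ = 383.
Eliminating p₂: 9×(1) + 2×(2) gives 50p₁ = 3763, so p₁ = 75.26.
Back-substitute into (2): p₂ = (383 + 2×75.26) / 9 = 59.28.

p₁ = 75.26, p₂ = 59.28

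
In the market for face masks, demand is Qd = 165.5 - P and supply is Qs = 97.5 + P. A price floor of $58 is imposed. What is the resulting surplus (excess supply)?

Surplus = 48

Equilibrium price would be P* = 34, so the floor at 58 binds.
At P = 58: Qd = 107.5, Qs = 155.5.
Surplus = 155.5 − 107.5 = 48.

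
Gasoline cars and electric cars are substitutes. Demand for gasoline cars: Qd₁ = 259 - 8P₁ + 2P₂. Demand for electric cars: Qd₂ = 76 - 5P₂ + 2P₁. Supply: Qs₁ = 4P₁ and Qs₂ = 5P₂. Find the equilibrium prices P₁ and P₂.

P₁ = 1371/58, P₂ = 715/58

Market 1: 259 - 8P₁ + 2P₂ = 4P₁ → 12P₁ - 2P₂ = 259.
Market 2: 10P₂ - 2P₁ = 76.
Eliminating P₂: 10×(1) + 2×(2) gives 116P₁ = 2742, so P₁ = 1371/58.
Back-substitute into (2): P₂ = (76 + 2×1371/58) / 10 = 715/58.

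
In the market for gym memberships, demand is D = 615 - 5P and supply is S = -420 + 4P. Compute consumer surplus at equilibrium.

Equilibrium: 615 - 5P = -420 + 4P gives P* = 115, Q* = 40.
Demand choke price (D = 0): P = 123.
CS = ½(123 − 115)(40) = 160.

Consumer surplus = 160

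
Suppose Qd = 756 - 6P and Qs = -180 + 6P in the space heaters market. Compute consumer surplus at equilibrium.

Equilibrium: 756 - 6P = -180 + 6P gives P* = 78, Q* = 288.
Demand choke price (Qd = 0): P = 126.
CS = ½(126 − 78)(288) = 6912.

Consumer surplus = 6912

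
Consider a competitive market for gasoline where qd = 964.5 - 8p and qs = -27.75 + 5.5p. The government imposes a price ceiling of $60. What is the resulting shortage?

Equilibrium price would be p* = 73.5, so the ceiling at 60 binds.
At p = 60: qd = 964.5 − 8(60) = 484.5, qs = -27.75 + 5.5(60) = 302.25.
Shortage = 484.5 − 302.25 = 182.25.

Shortage = 182.25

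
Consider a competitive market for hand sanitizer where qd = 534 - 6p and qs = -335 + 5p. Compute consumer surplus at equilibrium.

Consumer surplus = 300

Equilibrium: 534 - 6p = -335 + 5p gives p* = 79, q* = 60.
Demand choke price (qd = 0): p = 89.
CS = ½(89 − 79)(60) = 300.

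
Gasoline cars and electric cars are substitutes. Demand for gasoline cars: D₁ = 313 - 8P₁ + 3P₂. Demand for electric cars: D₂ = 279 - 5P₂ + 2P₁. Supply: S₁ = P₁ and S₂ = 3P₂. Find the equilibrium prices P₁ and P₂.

Market 1: 313 - 8P₁ + 3P₂ = P₁ → 9P₁ - 3P₂ = 313.
Market 2: 8P₂ - 2P₁ = 279.
Eliminating P₂: 8×(1) + 3×(2) gives 66P₁ = 3341, so P₁ = 3341/66.
Back-substitute into (2): P₂ = (279 + 2×3341/66) / 8 = 3137/66.

P₁ = 3341/66, P₂ = 3137/66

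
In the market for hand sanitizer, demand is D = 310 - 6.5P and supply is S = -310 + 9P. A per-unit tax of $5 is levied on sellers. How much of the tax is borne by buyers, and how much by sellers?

Buyers bear 90/31, sellers bear 65/31

Pre-tax equilibrium: P* = 40, Q* = 50.
Tax on sellers shifts supply to S = -310 + 9(P − 5) = -355 + 9P.
310 - 6.5P = -355 + 9P gives buyer price Pb = 1330/31; sellers receive Ps = 1330/31 − 5 = 1175/31.
New quantity: Q = 310 − 6.5(1330/31) = 965/31.
Buyer burden = 1330/31 − 40 = 90/31; seller burden = 40 − 1175/31 = 65/31.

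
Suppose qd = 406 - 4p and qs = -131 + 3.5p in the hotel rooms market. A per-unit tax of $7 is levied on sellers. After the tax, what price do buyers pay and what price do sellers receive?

Buyers pay 1123/15, sellers receive 1018/15

Pre-tax equilibrium: p* = 71.6, q* = 119.6.
Tax on sellers shifts supply to qs = -131 + 3.5(p − 7) = -155.5 + 3.5p.
406 - 4p = -155.5 + 3.5p gives buyer price pb = 1123/15; sellers receive ps = 1123/15 − 7 = 1018/15.
New quantity: q = 406 − 4(1123/15) = 1598/15.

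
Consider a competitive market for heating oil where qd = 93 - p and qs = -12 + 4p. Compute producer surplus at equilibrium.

Equilibrium: 93 - p = -12 + 4p gives p* = 21, q* = 72.
Supply starts at p = 3 (where qs = 0).
PS = ½(21 − 3)(72) = 648.

Producer surplus = 648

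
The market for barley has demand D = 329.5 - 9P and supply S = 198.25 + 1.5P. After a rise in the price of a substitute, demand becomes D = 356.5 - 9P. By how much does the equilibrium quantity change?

Original equilibrium: P* = 12.5, Q* = 217.
New equilibrium: 356.5 - 9P = 198.25 + 1.5P, so 158.25 = 10.5P and P' = 211/14; Q' = 356.5 − 9(211/14) = 1546/7.
Change in quantity: 1546/7 − 217 = 27/7.

ΔQ = 27/7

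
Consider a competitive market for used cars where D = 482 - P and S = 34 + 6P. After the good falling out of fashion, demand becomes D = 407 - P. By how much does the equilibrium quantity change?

ΔQ = -450/7

Original equilibrium: P* = 64, Q* = 418.
New equilibrium: 407 - P = 34 + 6P, so 373 = 7P and P' = 373/7; Q' = 407 − 1(373/7) = 2476/7.
Change in quantity: 2476/7 − 418 = -450/7.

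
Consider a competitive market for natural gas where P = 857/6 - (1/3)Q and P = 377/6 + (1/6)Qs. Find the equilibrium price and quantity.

P* = 89.5, Q* = 160

Set the two price expressions equal: 857/6 - (1/3)Q = 377/6 + (1/6)Q.
80 = 0.5Q, so Q* = 160.
P* = 857/6 − (1/3)(160) = 89.5.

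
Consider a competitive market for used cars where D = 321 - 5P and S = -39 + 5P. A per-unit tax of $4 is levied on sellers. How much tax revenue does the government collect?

Pre-tax equilibrium: P* = 36, Q* = 141.
Tax on sellers shifts supply to S = -39 + 5(P − 4) = -59 + 5P.
321 - 5P = -59 + 5P gives buyer price Pb = 38; sellers receive Ps = 38 − 4 = 34.
New quantity: Q = 321 − 5(38) = 131.
Revenue = 4 × 131 = 524.

Tax revenue = 524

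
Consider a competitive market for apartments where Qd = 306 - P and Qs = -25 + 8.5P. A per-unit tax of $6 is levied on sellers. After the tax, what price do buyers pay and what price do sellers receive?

Pre-tax equilibrium: P* = 662/19, Q* = 5152/19.
Tax on sellers shifts supply to Qs = -25 + 8.5(P − 6) = -76 + 8.5P.
306 - P = -76 + 8.5P gives buyer price Pb = 764/19; sellers receive Ps = 764/19 − 6 = 650/19.
New quantity: Q = 306 − 1(764/19) = 5050/19.

Buyers pay 764/19, sellers receive 650/19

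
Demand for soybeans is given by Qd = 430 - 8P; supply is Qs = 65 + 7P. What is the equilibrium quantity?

Q* = 706/3

Set Qd = Qs: 430 - 8P = 65 + 7P.
365 = 15P, so P* = 73/3.
Q* = 430 − 8(73/3) = 706/3.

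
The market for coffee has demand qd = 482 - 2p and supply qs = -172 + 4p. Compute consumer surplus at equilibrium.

Consumer surplus = 17424

Equilibrium: 482 - 2p = -172 + 4p gives p* = 109, q* = 264.
Demand choke price (qd = 0): p = 241.
CS = ½(241 − 109)(264) = 17424.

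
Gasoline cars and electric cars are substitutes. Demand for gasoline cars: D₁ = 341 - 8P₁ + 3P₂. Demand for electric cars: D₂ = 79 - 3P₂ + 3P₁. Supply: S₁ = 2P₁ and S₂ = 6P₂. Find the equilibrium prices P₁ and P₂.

Market 1: 341 - 8P₁ + 3P₂ = 2P₁ → 10P₁ - 3P₂ = 341.
Market 2: 9P₂ - 3P₁ = 79.
Eliminating P₂: 9×(1) + 3×(2) gives 81P₁ = 3306, so P₁ = 1102/27.
Back-substitute into (2): P₂ = (79 + 3×1102/27) / 9 = 1813/81.

P₁ = 1102/27, P₂ = 1813/81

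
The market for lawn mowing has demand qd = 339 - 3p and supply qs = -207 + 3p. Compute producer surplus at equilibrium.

Equilibrium: 339 - 3p = -207 + 3p gives p* = 91, q* = 66.
Supply starts at p = 69 (where qs = 0).
PS = ½(91 − 69)(66) = 726.

Producer surplus = 726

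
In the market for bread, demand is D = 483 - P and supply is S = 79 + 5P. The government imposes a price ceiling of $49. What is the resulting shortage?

Shortage = 110

Equilibrium price would be P* = 202/3, so the ceiling at 49 binds.
At P = 49: D = 483 − 1(49) = 434, S = 79 + 5(49) = 324.
Shortage = 434 − 324 = 110.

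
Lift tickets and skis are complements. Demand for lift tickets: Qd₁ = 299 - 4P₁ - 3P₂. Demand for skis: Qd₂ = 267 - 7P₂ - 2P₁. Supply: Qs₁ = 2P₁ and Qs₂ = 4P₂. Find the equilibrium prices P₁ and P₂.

P₁ = 622/15, P₂ = 251/15

Market 1: 299 - 4P₁ - 3P₂ = 2P₁ → 6P₁ + 3P₂ = 299.
Market 2: 11P₂ + 2P₁ = 267.
Eliminating P₂: 11×(1) − 3×(2) gives 60P₁ = 2488, so P₁ = 622/15.
Back-substitute into (2): P₂ = (267 − 2×622/15) / 11 = 251/15.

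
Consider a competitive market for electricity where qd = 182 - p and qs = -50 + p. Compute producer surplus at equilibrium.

Equilibrium: 182 - p = -50 + p gives p* = 116, q* = 66.
Supply starts at p = 50 (where qs = 0).
PS = ½(116 − 50)(66) = 2178.

Producer surplus = 2178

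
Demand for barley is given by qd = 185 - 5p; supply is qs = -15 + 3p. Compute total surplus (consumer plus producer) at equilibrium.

Equilibrium: 185 - 5p = -15 + 3p gives p* = 25, q* = 60.
Demand choke price: p = 37; supply starts at p = 5.
CS = ½(37 − 25)(60) = 360; PS = ½(25 − 5)(60) = 600.

Total surplus = 960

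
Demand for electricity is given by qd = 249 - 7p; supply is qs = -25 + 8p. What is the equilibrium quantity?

q* = 1817/15

Set qd = qs: 249 - 7p = -25 + 8p.
274 = 15p, so p* = 274/15.
q* = 249 − 7(274/15) = 1817/15.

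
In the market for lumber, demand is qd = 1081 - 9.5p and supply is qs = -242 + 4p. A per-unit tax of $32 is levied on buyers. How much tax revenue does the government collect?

Pre-tax equilibrium: p* = 98, q* = 150.
Tax on buyers shifts demand to qd = 1081 − 9.5(p + 32) = 777 - 9.5p.
777 - 9.5p = -242 + 4p gives seller price ps = 2038/27; buyers pay pb = 2038/27 + 32 = 2902/27.
New quantity: q = 1081 − 9.5(2902/27) = 1618/27.
Revenue = 32 × 1618/27 = 51776/27.

Tax revenue = 51776/27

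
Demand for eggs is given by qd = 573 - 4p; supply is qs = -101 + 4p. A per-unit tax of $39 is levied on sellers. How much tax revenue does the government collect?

Tax revenue = 6162

Pre-tax equilibrium: p* = 84.25, q* = 236.
Tax on sellers shifts supply to qs = -101 + 4(p − 39) = -257 + 4p.
573 - 4p = -257 + 4p gives buyer price pb = 103.75; sellers receive ps = 103.75 − 39 = 64.75.
New quantity: q = 573 − 4(103.75) = 158.
Revenue = 39 × 158 = 6162.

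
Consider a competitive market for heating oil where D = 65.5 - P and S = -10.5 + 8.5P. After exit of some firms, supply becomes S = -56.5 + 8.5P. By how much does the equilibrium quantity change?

ΔQ = -92/19

Original equilibrium: P* = 8, Q* = 57.5.
New equilibrium: 65.5 - P = -56.5 + 8.5P, so 122 = 9.5P and P' = 244/19; Q' = 65.5 − 1(244/19) = 2001/38.
Change in quantity: 2001/38 − 57.5 = -92/19.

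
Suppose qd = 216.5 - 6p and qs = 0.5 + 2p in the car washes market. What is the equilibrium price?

p* = 27

Set qd = qs: 216.5 - 6p = 0.5 + 2p.
216 = 8p, so p* = 27.
q* = 216.5 − 6(27) = 54.5.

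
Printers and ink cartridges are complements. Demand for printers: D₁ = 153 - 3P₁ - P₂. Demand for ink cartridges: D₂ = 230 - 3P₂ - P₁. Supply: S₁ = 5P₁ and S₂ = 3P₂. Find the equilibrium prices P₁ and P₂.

P₁ = 688/47, P₂ = 1687/47

Market 1: 153 - 3P₁ - P₂ = 5P₁ → 8P₁ + P₂ = 153.
Market 2: 6P₂ + P₁ = 230.
Eliminating P₂: 6×(1) − 1×(2) gives 47P₁ = 688, so P₁ = 688/47.
Back-substitute into (2): P₂ = (230 − 1×688/47) / 6 = 1687/47.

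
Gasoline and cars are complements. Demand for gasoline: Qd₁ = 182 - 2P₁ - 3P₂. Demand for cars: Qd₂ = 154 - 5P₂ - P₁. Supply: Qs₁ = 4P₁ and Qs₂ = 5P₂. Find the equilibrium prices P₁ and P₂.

Market 1: 182 - 2P₁ - 3P₂ = 4P₁ → 6P₁ + 3P₂ = 182.
Market 2: 10P₂ + P₁ = 154.
Eliminating P₂: 10×(1) − 3×(2) gives 57P₁ = 1358, so P₁ = 1358/57.
Back-substitute into (2): P₂ = (154 − 1×1358/57) / 10 = 742/57.

P₁ = 1358/57, P₂ = 742/57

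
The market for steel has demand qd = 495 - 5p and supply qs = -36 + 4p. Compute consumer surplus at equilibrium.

Equilibrium: 495 - 5p = -36 + 4p gives p* = 59, q* = 200.
Demand choke price (qd = 0): p = 99.
CS = ½(99 − 59)(200) = 4000.

Consumer surplus = 4000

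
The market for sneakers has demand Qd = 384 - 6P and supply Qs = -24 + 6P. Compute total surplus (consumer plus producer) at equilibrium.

Total surplus = 5400

Equilibrium: 384 - 6P = -24 + 6P gives P* = 34, Q* = 180.
Demand choke price: P = 64; supply starts at P = 4.
CS = ½(64 − 34)(180) = 2700; PS = ½(34 − 4)(180) = 2700.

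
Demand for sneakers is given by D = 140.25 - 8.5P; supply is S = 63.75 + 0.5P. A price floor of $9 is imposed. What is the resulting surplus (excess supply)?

Equilibrium price would be P* = 8.5, so the floor at 9 binds.
At P = 9: D = 63.75, S = 68.25.
Surplus = 68.25 − 63.75 = 4.5.

Surplus = 4.5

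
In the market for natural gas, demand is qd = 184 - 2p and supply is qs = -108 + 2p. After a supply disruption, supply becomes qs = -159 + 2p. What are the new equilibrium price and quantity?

p' = 85.75, q' = 12.5

Original equilibrium: p* = 73, q* = 38.
New equilibrium: 184 - 2p = -159 + 2p, so 343 = 4p and p' = 85.75; q' = 184 − 2(85.75) = 12.5.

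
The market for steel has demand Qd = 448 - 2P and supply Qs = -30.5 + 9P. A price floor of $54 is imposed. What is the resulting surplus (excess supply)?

Equilibrium price would be P* = 43.5, so the floor at 54 binds.
At P = 54: Qd = 340, Qs = 455.5.
Surplus = 455.5 − 340 = 115.5.

Surplus = 115.5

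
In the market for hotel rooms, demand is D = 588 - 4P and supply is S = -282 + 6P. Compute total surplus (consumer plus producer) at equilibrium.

Total surplus = 12000

Equilibrium: 588 - 4P = -282 + 6P gives P* = 87, Q* = 240.
Demand choke price: P = 147; supply starts at P = 47.
CS = ½(147 − 87)(240) = 7200; PS = ½(87 − 47)(240) = 4800.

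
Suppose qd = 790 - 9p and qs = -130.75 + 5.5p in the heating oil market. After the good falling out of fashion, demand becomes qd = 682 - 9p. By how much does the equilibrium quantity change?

Δq = -1188/29

Original equilibrium: p* = 63.5, q* = 218.5.
New equilibrium: 682 - 9p = -130.75 + 5.5p, so 812.75 = 14.5p and p' = 3251/58; q' = 682 − 9(3251/58) = 10297/58.
Change in quantity: 10297/58 − 218.5 = -1188/29.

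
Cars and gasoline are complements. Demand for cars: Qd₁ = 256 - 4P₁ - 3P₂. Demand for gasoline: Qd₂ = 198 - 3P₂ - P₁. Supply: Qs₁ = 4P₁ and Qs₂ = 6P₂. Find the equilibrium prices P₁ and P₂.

Market 1: 256 - 4P₁ - 3P₂ = 4P₁ → 8P₁ + 3P₂ = 256.
Market 2: 9P₂ + P₁ = 198.
Eliminating P₂: 9×(1) − 3×(2) gives 69P₁ = 1710, so P₁ = 570/23.
Back-substitute into (2): P₂ = (198 − 1×570/23) / 9 = 1328/69.

P₁ = 570/23, P₂ = 1328/69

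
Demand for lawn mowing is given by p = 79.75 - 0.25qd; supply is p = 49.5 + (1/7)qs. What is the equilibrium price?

p* = 60.5

Set the two price expressions equal: 79.75 - 0.25q = 49.5 + (1/7)q.
30.25 = (11/28)q, so q* = 77.
p* = 79.75 − (0.25)(77) = 60.5.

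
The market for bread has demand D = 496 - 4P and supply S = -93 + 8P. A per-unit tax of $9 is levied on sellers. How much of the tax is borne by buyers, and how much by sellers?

Pre-tax equilibrium: P* = 589/12, Q* = 899/3.
Tax on sellers shifts supply to S = -93 + 8(P − 9) = -165 + 8P.
496 - 4P = -165 + 8P gives buyer price Pb = 661/12; sellers receive Ps = 661/12 − 9 = 553/12.
New quantity: Q = 496 − 4(661/12) = 827/3.
Buyer burden = 661/12 − 589/12 = 6; seller burden = 589/12 − 553/12 = 3.

Buyers bear $6, sellers bear $3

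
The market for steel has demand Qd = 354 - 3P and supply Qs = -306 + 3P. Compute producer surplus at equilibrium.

Producer surplus = 96

Equilibrium: 354 - 3P = -306 + 3P gives P* = 110, Q* = 24.
Supply starts at P = 102 (where Qs = 0).
PS = ½(110 − 102)(24) = 96.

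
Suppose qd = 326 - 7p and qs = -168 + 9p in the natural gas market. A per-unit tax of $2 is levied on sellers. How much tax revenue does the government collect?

Tax revenue = 204

Pre-tax equilibrium: p* = 30.875, q* = 109.875.
Tax on sellers shifts supply to qs = -168 + 9(p − 2) = -186 + 9p.
326 - 7p = -186 + 9p gives buyer price pb = 32; sellers receive ps = 32 − 2 = 30.
New quantity: q = 326 − 7(32) = 102.
Revenue = 2 × 102 = 204.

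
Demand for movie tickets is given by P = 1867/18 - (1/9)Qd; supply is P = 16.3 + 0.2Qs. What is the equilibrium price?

Set the two price expressions equal: 1867/18 - (1/9)Q = 16.3 + 0.2Q.
3934/45 = (14/45)Q, so Q* = 281.
P* = 1867/18 − (1/9)(281) = 72.5.

P* = 72.5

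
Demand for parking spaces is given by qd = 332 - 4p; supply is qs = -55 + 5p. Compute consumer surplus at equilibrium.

Equilibrium: 332 - 4p = -55 + 5p gives p* = 43, q* = 160.
Demand choke price (qd = 0): p = 83.
CS = ½(83 − 43)(160) = 3200.

Consumer surplus = 3200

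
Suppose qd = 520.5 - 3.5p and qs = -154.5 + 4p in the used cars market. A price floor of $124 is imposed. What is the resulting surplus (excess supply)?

Surplus = 255

Equilibrium price would be p* = 90, so the floor at 124 binds.
At p = 124: qd = 86.5, qs = 341.5.
Surplus = 341.5 − 86.5 = 255.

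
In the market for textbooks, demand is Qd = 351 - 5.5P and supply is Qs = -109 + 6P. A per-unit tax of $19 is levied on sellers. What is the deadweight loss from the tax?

Pre-tax equilibrium: P* = 40, Q* = 131.
Tax on sellers shifts supply to Qs = -109 + 6(P − 19) = -223 + 6P.
351 - 5.5P = -223 + 6P gives buyer price Pb = 1148/23; sellers receive Ps = 1148/23 − 19 = 711/23.
New quantity: Q = 351 − 5.5(1148/23) = 1759/23.
DWL = ½ × 19 × (131 − 1759/23) = 11913/23.

Deadweight loss = 11913/23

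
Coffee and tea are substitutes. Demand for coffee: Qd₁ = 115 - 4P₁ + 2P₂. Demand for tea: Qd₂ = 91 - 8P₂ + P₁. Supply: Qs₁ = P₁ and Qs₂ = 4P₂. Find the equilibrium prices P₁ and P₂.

Market 1: 115 - 4P₁ + 2P₂ = P₁ → 5P₁ - 2P₂ = 115.
Market 2: 12P₂ - P₁ = 91.
Eliminating P₂: 12×(1) + 2×(2) gives 58P₁ = 1562, so P₁ = 781/29.
Back-substitute into (2): P₂ = (91 + 1×781/29) / 12 = 285/29.

P₁ = 781/29, P₂ = 285/29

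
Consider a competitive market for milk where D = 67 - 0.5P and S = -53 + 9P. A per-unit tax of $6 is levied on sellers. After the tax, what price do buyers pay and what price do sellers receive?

Buyers pay 348/19, sellers receive 234/19

Pre-tax equilibrium: P* = 240/19, Q* = 1153/19.
Tax on sellers shifts supply to S = -53 + 9(P − 6) = -107 + 9P.
67 - 0.5P = -107 + 9P gives buyer price Pb = 348/19; sellers receive Ps = 348/19 − 6 = 234/19.
New quantity: Q = 67 − 0.5(348/19) = 1099/19.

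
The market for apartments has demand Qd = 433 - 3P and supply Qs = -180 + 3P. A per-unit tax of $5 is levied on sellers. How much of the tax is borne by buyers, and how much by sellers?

Pre-tax equilibrium: P* = 613/6, Q* = 126.5.
Tax on sellers shifts supply to Qs = -180 + 3(P − 5) = -195 + 3P.
433 - 3P = -195 + 3P gives buyer price Pb = 314/3; sellers receive Ps = 314/3 − 5 = 299/3.
New quantity: Q = 433 − 3(314/3) = 119.
Buyer burden = 314/3 − 613/6 = 2.5; seller burden = 613/6 − 299/3 = 2.5.

Buyers bear $2.5, sellers bear $2.5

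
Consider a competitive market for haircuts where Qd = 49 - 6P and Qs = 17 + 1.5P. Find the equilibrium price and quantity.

Set Qd = Qs: 49 - 6P = 17 + 1.5P.
32 = 7.5P, so P* = 64/15.
Q* = 49 − 6(64/15) = 23.4.

P* = 64/15, Q* = 23.4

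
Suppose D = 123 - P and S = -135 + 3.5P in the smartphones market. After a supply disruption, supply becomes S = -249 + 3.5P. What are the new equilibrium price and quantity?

P' = 248/3, Q' = 121/3

Original equilibrium: P* = 172/3, Q* = 197/3.
New equilibrium: 123 - P = -249 + 3.5P, so 372 = 4.5P and P' = 248/3; Q' = 123 − 1(248/3) = 121/3.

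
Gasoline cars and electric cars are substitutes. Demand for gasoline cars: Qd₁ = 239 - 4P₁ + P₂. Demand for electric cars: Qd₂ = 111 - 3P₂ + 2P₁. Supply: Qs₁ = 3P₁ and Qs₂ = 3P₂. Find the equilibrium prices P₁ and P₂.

Market 1: 239 - 4P₁ + P₂ = 3P₁ → 7P₁ - P₂ = 239.
Market 2: 6P₂ - 2P₁ = 111.
Eliminating P₂: 6×(1) + 1×(2) gives 40P₁ = 1545, so P₁ = 38.625.
Back-substitute into (2): P₂ = (111 + 2×38.625) / 6 = 31.375.

P₁ = 38.625, P₂ = 31.375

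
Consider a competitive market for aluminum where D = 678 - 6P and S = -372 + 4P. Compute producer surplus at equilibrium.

Equilibrium: 678 - 6P = -372 + 4P gives P* = 105, Q* = 48.
Supply starts at P = 93 (where S = 0).
PS = ½(105 − 93)(48) = 288.

Producer surplus = 288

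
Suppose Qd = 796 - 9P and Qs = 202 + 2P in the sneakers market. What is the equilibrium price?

Set Qd = Qs: 796 - 9P = 202 + 2P.
594 = 11P, so P* = 54.
Q* = 796 − 9(54) = 310.

P* = 54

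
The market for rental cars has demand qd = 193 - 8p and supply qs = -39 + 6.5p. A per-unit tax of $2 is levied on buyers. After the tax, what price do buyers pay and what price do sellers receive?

Buyers pay 490/29, sellers receive 432/29

Pre-tax equilibrium: p* = 16, q* = 65.
Tax on buyers shifts demand to qd = 193 − 8(p + 2) = 177 - 8p.
177 - 8p = -39 + 6.5p gives seller price ps = 432/29; buyers pay pb = 432/29 + 2 = 490/29.
New quantity: q = 193 − 8(490/29) = 1677/29.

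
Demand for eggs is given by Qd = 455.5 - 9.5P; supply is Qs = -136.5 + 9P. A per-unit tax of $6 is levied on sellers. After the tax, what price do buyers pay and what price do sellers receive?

Buyers pay 1292/37, sellers receive 1070/37

Pre-tax equilibrium: P* = 32, Q* = 151.5.
Tax on sellers shifts supply to Qs = -136.5 + 9(P − 6) = -190.5 + 9P.
455.5 - 9.5P = -190.5 + 9P gives buyer price Pb = 1292/37; sellers receive Ps = 1292/37 − 6 = 1070/37.
New quantity: Q = 455.5 − 9.5(1292/37) = 9159/74.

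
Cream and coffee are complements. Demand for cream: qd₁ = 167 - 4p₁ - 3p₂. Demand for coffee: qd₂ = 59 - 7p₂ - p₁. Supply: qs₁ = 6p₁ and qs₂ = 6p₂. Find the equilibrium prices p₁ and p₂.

Market 1: 167 - 4p₁ - 3p₂ = 6p₁ → 10p₁ + 3p₂ = 167.
Market 2: 13p₂ + p₁ = 59.
Eliminating p₂: 13×(1) − 3×(2) gives 127p₁ = 1994, so p₁ = 1994/127.
Back-substitute into (2): p₂ = (59 − 1×1994/127) / 13 = 423/127.

p₁ = 1994/127, p₂ = 423/127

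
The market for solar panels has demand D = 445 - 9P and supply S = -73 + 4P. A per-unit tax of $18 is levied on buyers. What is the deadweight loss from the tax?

Pre-tax equilibrium: P* = 518/13, Q* = 1123/13.
Tax on buyers shifts demand to D = 445 − 9(P + 18) = 283 - 9P.
283 - 9P = -73 + 4P gives seller price Ps = 356/13; buyers pay Pb = 356/13 + 18 = 590/13.
New quantity: Q = 445 − 9(590/13) = 475/13.
DWL = ½ × 18 × (1123/13 − 475/13) = 5832/13.

Deadweight loss = 5832/13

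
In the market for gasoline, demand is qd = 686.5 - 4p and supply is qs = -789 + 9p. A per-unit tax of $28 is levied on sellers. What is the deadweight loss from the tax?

Pre-tax equilibrium: p* = 113.5, q* = 232.5.
Tax on sellers shifts supply to qs = -789 + 9(p − 28) = -1041 + 9p.
686.5 - 4p = -1041 + 9p gives buyer price pb = 3455/26; sellers receive ps = 3455/26 − 28 = 2727/26.
New quantity: q = 686.5 − 4(3455/26) = 4029/26.
DWL = ½ × 28 × (232.5 − 4029/26) = 14112/13.

Deadweight loss = 14112/13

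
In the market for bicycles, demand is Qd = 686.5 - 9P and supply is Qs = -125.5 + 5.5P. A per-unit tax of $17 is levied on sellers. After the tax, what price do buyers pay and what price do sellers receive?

Pre-tax equilibrium: P* = 56, Q* = 182.5.
Tax on sellers shifts supply to Qs = -125.5 + 5.5(P − 17) = -219 + 5.5P.
686.5 - 9P = -219 + 5.5P gives buyer price Pb = 1811/29; sellers receive Ps = 1811/29 − 17 = 1318/29.
New quantity: Q = 686.5 − 9(1811/29) = 7219/58.

Buyers pay 1811/29, sellers receive 1318/29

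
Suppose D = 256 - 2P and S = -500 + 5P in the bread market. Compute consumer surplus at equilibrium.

Consumer surplus = 400

Equilibrium: 256 - 2P = -500 + 5P gives P* = 108, Q* = 40.
Demand choke price (D = 0): P = 128.
CS = ½(128 − 108)(40) = 400.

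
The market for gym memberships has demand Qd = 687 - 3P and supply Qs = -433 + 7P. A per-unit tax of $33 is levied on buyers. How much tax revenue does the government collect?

Pre-tax equilibrium: P* = 112, Q* = 351.
Tax on buyers shifts demand to Qd = 687 − 3(P + 33) = 588 - 3P.
588 - 3P = -433 + 7P gives seller price Ps = 102.1; buyers pay Pb = 102.1 + 33 = 135.1.
New quantity: Q = 687 − 3(135.1) = 281.7.
Revenue = 33 × 281.7 = 9296.1.

Tax revenue = 9296.1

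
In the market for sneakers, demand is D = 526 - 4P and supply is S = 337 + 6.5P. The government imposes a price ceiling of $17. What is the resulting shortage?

Shortage = 10.5

Equilibrium price would be P* = 18, so the ceiling at 17 binds.
At P = 17: D = 526 − 4(17) = 458, S = 337 + 6.5(17) = 447.5.
Shortage = 458 − 447.5 = 10.5.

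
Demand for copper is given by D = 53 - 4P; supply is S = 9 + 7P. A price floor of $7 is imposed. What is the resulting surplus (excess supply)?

Equilibrium price would be P* = 4, so the floor at 7 binds.
At P = 7: D = 25, S = 58.
Surplus = 58 − 25 = 33.

Surplus = 33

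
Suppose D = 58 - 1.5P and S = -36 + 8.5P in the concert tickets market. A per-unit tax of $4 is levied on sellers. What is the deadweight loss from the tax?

Deadweight loss = 10.2

Pre-tax equilibrium: P* = 9.4, Q* = 43.9.
Tax on sellers shifts supply to S = -36 + 8.5(P − 4) = -70 + 8.5P.
58 - 1.5P = -70 + 8.5P gives buyer price Pb = 12.8; sellers receive Ps = 12.8 − 4 = 8.8.
New quantity: Q = 58 − 1.5(12.8) = 38.8.
DWL = ½ × 4 × (43.9 − 38.8) = 10.2.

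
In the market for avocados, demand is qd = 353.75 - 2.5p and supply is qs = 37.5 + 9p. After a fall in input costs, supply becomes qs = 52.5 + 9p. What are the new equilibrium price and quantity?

Original equilibrium: p* = 27.5, q* = 285.
New equilibrium: 353.75 - 2.5p = 52.5 + 9p, so 301.25 = 11.5p and p' = 1205/46; q' = 353.75 − 2.5(1205/46) = 6630/23.

p' = 1205/46, q' = 6630/23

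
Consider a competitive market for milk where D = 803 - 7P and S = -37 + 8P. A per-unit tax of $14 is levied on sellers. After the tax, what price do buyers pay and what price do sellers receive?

Buyers pay 952/15, sellers receive 742/15

Pre-tax equilibrium: P* = 56, Q* = 411.
Tax on sellers shifts supply to S = -37 + 8(P − 14) = -149 + 8P.
803 - 7P = -149 + 8P gives buyer price Pb = 952/15; sellers receive Ps = 952/15 − 14 = 742/15.
New quantity: Q = 803 − 7(952/15) = 5381/15.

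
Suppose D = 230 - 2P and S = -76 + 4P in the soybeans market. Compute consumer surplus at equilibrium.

Equilibrium: 230 - 2P = -76 + 4P gives P* = 51, Q* = 128.
Demand choke price (D = 0): P = 115.
CS = ½(115 − 51)(128) = 4096.

Consumer surplus = 4096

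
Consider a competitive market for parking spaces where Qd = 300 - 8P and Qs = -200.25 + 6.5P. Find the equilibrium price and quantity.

P* = 34.5, Q* = 24

Set Qd = Qs: 300 - 8P = -200.25 + 6.5P.
500.25 = 14.5P, so P* = 34.5.
Q* = 300 − 8(34.5) = 24.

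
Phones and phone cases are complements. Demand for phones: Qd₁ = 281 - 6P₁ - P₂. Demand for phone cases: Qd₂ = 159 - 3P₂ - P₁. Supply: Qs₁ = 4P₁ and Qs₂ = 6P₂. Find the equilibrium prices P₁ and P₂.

Market 1: 281 - 6P₁ - P₂ = 4P₁ → 10P₁ + P₂ = 281.
Market 2: 9P₂ + P₁ = 159.
Eliminating P₂: 9×(1) − 1×(2) gives 89P₁ = 2370, so P₁ = 2370/89.
Back-substitute into (2): P₂ = (159 − 1×2370/89) / 9 = 1309/89.

P₁ = 2370/89, P₂ = 1309/89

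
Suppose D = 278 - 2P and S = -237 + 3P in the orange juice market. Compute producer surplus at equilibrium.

Producer surplus = 864

Equilibrium: 278 - 2P = -237 + 3P gives P* = 103, Q* = 72.
Supply starts at P = 79 (where S = 0).
PS = ½(103 − 79)(72) = 864.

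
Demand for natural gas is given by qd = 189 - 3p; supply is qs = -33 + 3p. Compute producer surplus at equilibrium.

Producer surplus = 1014

Equilibrium: 189 - 3p = -33 + 3p gives p* = 37, q* = 78.
Supply starts at p = 11 (where qs = 0).
PS = ½(37 − 11)(78) = 1014.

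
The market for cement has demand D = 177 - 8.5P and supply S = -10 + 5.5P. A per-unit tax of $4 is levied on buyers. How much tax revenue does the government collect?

Pre-tax equilibrium: P* = 187/14, Q* = 1777/28.
Tax on buyers shifts demand to D = 177 − 8.5(P + 4) = 143 - 8.5P.
143 - 8.5P = -10 + 5.5P gives seller price Ps = 153/14; buyers pay Pb = 153/14 + 4 = 209/14.
New quantity: Q = 177 − 8.5(209/14) = 1403/28.
Revenue = 4 × 1403/28 = 1403/7.

Tax revenue = 1403/7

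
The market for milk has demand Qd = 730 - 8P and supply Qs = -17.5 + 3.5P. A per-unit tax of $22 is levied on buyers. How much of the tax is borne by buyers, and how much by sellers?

Buyers bear 154/23, sellers bear 352/23

Pre-tax equilibrium: P* = 65, Q* = 210.
Tax on buyers shifts demand to Qd = 730 − 8(P + 22) = 554 - 8P.
554 - 8P = -17.5 + 3.5P gives seller price Ps = 1143/23; buyers pay Pb = 1143/23 + 22 = 1649/23.
New quantity: Q = 730 − 8(1649/23) = 3598/23.
Buyer burden = 1649/23 − 65 = 154/23; seller burden = 65 − 1143/23 = 352/23.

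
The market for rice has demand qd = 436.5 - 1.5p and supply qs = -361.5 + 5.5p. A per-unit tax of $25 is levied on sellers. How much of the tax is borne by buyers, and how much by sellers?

Pre-tax equilibrium: p* = 114, q* = 265.5.
Tax on sellers shifts supply to qs = -361.5 + 5.5(p − 25) = -499 + 5.5p.
436.5 - 1.5p = -499 + 5.5p gives buyer price pb = 1871/14; sellers receive ps = 1871/14 − 25 = 1521/14.
New quantity: q = 436.5 − 1.5(1871/14) = 6609/28.
Buyer burden = 1871/14 − 114 = 275/14; seller burden = 114 − 1521/14 = 75/14.

Buyers bear 275/14, sellers bear 75/14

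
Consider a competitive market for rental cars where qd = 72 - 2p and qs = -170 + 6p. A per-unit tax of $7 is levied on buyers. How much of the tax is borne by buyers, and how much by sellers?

Buyers bear $5.25, sellers bear $1.75

Pre-tax equilibrium: p* = 30.25, q* = 11.5.
Tax on buyers shifts demand to qd = 72 − 2(p + 7) = 58 - 2p.
58 - 2p = -170 + 6p gives seller price ps = 28.5; buyers pay pb = 28.5 + 7 = 35.5.
New quantity: q = 72 − 2(35.5) = 1.
Buyer burden = 35.5 − 30.25 = 5.25; seller burden = 30.25 − 28.5 = 1.75.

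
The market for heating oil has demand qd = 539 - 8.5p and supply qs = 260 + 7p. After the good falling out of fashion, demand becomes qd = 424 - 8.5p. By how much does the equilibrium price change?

Original equilibrium: p* = 18, q* = 386.
New equilibrium: 424 - 8.5p = 260 + 7p, so 164 = 15.5p and p' = 328/31; q' = 424 − 8.5(328/31) = 10356/31.
Change in price: 328/31 − 18 = -230/31.

Δp = -230/31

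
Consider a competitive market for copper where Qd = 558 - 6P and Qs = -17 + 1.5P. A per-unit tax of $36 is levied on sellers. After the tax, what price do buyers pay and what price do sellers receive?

Buyers pay 1258/15, sellers receive 718/15

Pre-tax equilibrium: P* = 230/3, Q* = 98.
Tax on sellers shifts supply to Qs = -17 + 1.5(P − 36) = -71 + 1.5P.
558 - 6P = -71 + 1.5P gives buyer price Pb = 1258/15; sellers receive Ps = 1258/15 − 36 = 718/15.
New quantity: Q = 558 − 6(1258/15) = 54.8.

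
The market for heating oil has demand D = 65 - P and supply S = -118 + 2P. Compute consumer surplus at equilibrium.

Consumer surplus = 8

Equilibrium: 65 - P = -118 + 2P gives P* = 61, Q* = 4.
Demand choke price (D = 0): P = 65.
CS = ½(65 − 61)(4) = 8.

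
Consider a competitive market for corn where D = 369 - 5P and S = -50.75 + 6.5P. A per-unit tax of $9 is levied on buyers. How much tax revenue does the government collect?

Tax revenue = 66681/46

Pre-tax equilibrium: P* = 36.5, Q* = 186.5.
Tax on buyers shifts demand to D = 369 − 5(P + 9) = 324 - 5P.
324 - 5P = -50.75 + 6.5P gives seller price Ps = 1499/46; buyers pay Pb = 1499/46 + 9 = 1913/46.
New quantity: Q = 369 − 5(1913/46) = 7409/46.
Revenue = 9 × 7409/46 = 66681/46.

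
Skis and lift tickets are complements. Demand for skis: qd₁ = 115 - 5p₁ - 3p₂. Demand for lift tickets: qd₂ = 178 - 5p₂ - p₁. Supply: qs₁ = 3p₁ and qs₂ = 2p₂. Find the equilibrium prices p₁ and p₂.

Market 1: 115 - 5p₁ - 3p₂ = 3p₁ → 8p₁ + 3p₂ = 115.
Market 2: 7p₂ + p₁ = 178.
Eliminating p₂: 7×(1) − 3×(2) gives 53p₁ = 271, so p₁ = 271/53.
Back-substitute into (2): p₂ = (178 − 1×271/53) / 7 = 1309/53.

p₁ = 271/53, p₂ = 1309/53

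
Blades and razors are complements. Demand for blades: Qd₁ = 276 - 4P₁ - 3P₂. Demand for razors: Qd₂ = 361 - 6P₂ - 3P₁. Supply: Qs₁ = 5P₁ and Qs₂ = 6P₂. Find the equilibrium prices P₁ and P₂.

P₁ = 743/33, P₂ = 269/11

Market 1: 276 - 4P₁ - 3P₂ = 5P₁ → 9P₁ + 3P₂ = 276.
Market 2: 12P₂ + 3P₁ = 361.
Eliminating P₂: 12×(1) − 3×(2) gives 99P₁ = 2229, so P₁ = 743/33.
Back-substitute into (2): P₂ = (361 − 3×743/33) / 12 = 269/11.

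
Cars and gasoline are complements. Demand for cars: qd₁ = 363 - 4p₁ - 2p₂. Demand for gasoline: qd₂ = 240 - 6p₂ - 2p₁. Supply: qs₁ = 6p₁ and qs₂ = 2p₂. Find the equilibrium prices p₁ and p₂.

Market 1: 363 - 4p₁ - 2p₂ = 6p₁ → 10p₁ + 2p₂ = 363.
Market 2: 8p₂ + 2p₁ = 240.
Eliminating p₂: 8×(1) − 2×(2) gives 76p₁ = 2424, so p₁ = 606/19.
Back-substitute into (2): p₂ = (240 − 2×606/19) / 8 = 837/38.

p₁ = 606/19, p₂ = 837/38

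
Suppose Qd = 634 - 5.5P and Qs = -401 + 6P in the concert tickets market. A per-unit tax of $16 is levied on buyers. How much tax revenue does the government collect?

Tax revenue = 34256/23

Pre-tax equilibrium: P* = 90, Q* = 139.
Tax on buyers shifts demand to Qd = 634 − 5.5(P + 16) = 546 - 5.5P.
546 - 5.5P = -401 + 6P gives seller price Ps = 1894/23; buyers pay Pb = 1894/23 + 16 = 2262/23.
New quantity: Q = 634 − 5.5(2262/23) = 2141/23.
Revenue = 16 × 2141/23 = 34256/23.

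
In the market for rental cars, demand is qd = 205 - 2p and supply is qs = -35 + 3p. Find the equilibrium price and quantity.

Set qd = qs: 205 - 2p = -35 + 3p.
240 = 5p, so p* = 48.
q* = 205 − 2(48) = 109.

p* = 48, q* = 109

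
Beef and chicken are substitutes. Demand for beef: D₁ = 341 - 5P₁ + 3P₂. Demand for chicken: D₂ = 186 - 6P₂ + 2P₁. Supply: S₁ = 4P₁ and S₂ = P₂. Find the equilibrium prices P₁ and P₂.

P₁ = 155/3, P₂ = 124/3

Market 1: 341 - 5P₁ + 3P₂ = 4P₁ → 9P₁ - 3P₂ = 341.
Market 2: 7P₂ - 2P₁ = 186.
Eliminating P₂: 7×(1) + 3×(2) gives 57P₁ = 2945, so P₁ = 155/3.
Back-substitute into (2): P₂ = (186 + 2×155/3) / 7 = 124/3.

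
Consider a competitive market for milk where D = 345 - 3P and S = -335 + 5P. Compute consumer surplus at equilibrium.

Equilibrium: 345 - 3P = -335 + 5P gives P* = 85, Q* = 90.
Demand choke price (D = 0): P = 115.
CS = ½(115 − 85)(90) = 1350.

Consumer surplus = 1350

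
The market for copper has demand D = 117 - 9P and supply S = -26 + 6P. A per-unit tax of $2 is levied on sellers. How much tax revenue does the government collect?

Pre-tax equilibrium: P* = 143/15, Q* = 31.2.
Tax on sellers shifts supply to S = -26 + 6(P − 2) = -38 + 6P.
117 - 9P = -38 + 6P gives buyer price Pb = 31/3; sellers receive Ps = 31/3 − 2 = 25/3.
New quantity: Q = 117 − 9(31/3) = 24.
Revenue = 2 × 24 = 48.

Tax revenue = 48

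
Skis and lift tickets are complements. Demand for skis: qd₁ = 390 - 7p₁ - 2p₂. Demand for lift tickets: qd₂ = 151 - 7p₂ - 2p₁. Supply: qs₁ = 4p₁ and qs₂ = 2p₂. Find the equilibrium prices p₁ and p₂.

p₁ = 3208/95, p₂ = 881/95

Market 1: 390 - 7p₁ - 2p₂ = 4p₁ → 11p₁ + 2p₂ = 390.
Market 2: 9p₂ + 2p₁ = 151.
Eliminating p₂: 9×(1) − 2×(2) gives 95p₁ = 3208, so p₁ = 3208/95.
Back-substitute into (2): p₂ = (151 − 2×3208/95) / 9 = 881/95.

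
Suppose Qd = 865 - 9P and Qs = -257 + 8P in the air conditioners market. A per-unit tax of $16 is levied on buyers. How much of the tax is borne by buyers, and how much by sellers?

Pre-tax equilibrium: P* = 66, Q* = 271.
Tax on buyers shifts demand to Qd = 865 − 9(P + 16) = 721 - 9P.
721 - 9P = -257 + 8P gives seller price Ps = 978/17; buyers pay Pb = 978/17 + 16 = 1250/17.
New quantity: Q = 865 − 9(1250/17) = 3455/17.
Buyer burden = 1250/17 − 66 = 128/17; seller burden = 66 − 978/17 = 144/17.

Buyers bear 128/17, sellers bear 144/17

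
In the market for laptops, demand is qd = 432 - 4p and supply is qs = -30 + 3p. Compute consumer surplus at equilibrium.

Equilibrium: 432 - 4p = -30 + 3p gives p* = 66, q* = 168.
Demand choke price (qd = 0): p = 108.
CS = ½(108 − 66)(168) = 3528.

Consumer surplus = 3528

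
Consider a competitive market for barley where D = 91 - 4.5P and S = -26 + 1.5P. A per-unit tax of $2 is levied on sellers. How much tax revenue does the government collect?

Pre-tax equilibrium: P* = 19.5, Q* = 3.25.
Tax on sellers shifts supply to S = -26 + 1.5(P − 2) = -29 + 1.5P.
91 - 4.5P = -29 + 1.5P gives buyer price Pb = 20; sellers receive Ps = 20 − 2 = 18.
New quantity: Q = 91 − 4.5(20) = 1.
Revenue = 2 × 1 = 2.

Tax revenue = 2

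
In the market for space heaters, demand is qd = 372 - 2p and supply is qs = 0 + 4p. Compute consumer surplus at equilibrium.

Consumer surplus = 15376

Equilibrium: 372 - 2p = 0 + 4p gives p* = 62, q* = 248.
Demand choke price (qd = 0): p = 186.
CS = ½(186 − 62)(248) = 15376.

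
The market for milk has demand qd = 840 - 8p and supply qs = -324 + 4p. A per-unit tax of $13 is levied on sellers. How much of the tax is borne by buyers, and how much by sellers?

Pre-tax equilibrium: p* = 97, q* = 64.
Tax on sellers shifts supply to qs = -324 + 4(p − 13) = -376 + 4p.
840 - 8p = -376 + 4p gives buyer price pb = 304/3; sellers receive ps = 304/3 − 13 = 265/3.
New quantity: q = 840 − 8(304/3) = 88/3.
Buyer burden = 304/3 − 97 = 13/3; seller burden = 97 − 265/3 = 26/3.

Buyers bear 13/3, sellers bear 26/3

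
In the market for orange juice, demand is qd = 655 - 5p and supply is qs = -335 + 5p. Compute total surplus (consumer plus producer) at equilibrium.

Total surplus = 5120

Equilibrium: 655 - 5p = -335 + 5p gives p* = 99, q* = 160.
Demand choke price: p = 131; supply starts at p = 67.
CS = ½(131 − 99)(160) = 2560; PS = ½(99 − 67)(160) = 2560.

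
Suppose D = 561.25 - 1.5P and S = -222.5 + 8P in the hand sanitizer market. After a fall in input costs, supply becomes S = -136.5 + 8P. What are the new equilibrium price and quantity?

Original equilibrium: P* = 82.5, Q* = 437.5.
New equilibrium: 561.25 - 1.5P = -136.5 + 8P, so 697.75 = 9.5P and P' = 2791/38; Q' = 561.25 − 1.5(2791/38) = 17141/38.

P' = 2791/38, Q' = 17141/38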